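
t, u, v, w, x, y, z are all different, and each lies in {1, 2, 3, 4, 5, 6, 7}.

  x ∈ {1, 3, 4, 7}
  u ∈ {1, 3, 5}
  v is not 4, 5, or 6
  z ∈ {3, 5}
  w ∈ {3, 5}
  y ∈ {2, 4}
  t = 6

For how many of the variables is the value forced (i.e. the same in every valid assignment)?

2

t has just one choice, so t = 6.
w and z between them cover only {3, 5} — a naked pair. Remove those values from u, v, x.
u has just one choice, so u = 1. Eliminate 1 elsewhere: v, x.
Determined: t=6, u=1. The other variables each still have more than one consistent value. That makes 2.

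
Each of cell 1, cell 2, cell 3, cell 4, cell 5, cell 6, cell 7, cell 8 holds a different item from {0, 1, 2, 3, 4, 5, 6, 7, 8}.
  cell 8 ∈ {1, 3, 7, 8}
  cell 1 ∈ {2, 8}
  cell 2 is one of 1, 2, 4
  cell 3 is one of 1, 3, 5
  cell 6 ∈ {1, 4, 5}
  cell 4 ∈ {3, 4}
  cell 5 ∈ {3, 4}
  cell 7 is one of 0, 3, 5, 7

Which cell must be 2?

cell 2

The 8 variables draw from only 8 values {0, 1, 2, 3, 4, 5, 7, 8}, so each is used; only cell 7 can be 0, hence cell 7 = 0.
The 7 still-open variables together cover exactly {1, 2, 3, 4, 5, 7, 8} — 7 values for 7 variables — and 7 appears only in cell 8's list, so cell 8 = 7.
The 6 still-open variables together cover exactly {1, 2, 3, 4, 5, 8} — 6 values for 6 variables — and 8 appears only in cell 1's list, so cell 1 = 8.
The 5 still-open variables draw from only 5 values {1, 2, 3, 4, 5}, so each is used; only cell 2 can be 2, hence cell 2 = 2.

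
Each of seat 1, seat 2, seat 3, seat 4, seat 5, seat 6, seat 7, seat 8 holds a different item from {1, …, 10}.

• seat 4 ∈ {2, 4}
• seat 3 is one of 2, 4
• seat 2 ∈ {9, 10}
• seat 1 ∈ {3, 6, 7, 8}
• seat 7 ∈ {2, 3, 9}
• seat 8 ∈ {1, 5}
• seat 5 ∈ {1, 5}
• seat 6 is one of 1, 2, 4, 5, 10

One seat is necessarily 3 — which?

The 2 variables seat 3 and seat 4 are confined to {2, 4}, which locks those values in; drop them from seat 6, seat 7.
The 2 variables seat 5 and seat 8 are confined to {1, 5}, which locks those values in; drop them from seat 6.
seat 6 has just one choice, so seat 6 = 10. Eliminate 10 elsewhere: seat 2.
seat 2 has just one choice, so seat 2 = 9. Strike 9 from seat 7.
So 3 goes to seat 7.

seat 7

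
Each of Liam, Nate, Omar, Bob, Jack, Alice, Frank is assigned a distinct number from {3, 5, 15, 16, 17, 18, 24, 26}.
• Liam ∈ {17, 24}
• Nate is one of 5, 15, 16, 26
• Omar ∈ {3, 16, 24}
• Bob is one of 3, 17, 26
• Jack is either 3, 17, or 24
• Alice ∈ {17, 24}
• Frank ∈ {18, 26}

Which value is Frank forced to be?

The 2 variables Liam and Alice are confined to {17, 24}, which locks those values in; drop them from Omar, Bob, Jack.
That leaves Jack = 3. Eliminate 3 elsewhere: Omar, Bob.
That leaves Omar = 16. Eliminate 16 elsewhere: Nate.
Bob has just one choice, so Bob = 26. Strike 26 from Nate, Frank.
So Frank = 18.

18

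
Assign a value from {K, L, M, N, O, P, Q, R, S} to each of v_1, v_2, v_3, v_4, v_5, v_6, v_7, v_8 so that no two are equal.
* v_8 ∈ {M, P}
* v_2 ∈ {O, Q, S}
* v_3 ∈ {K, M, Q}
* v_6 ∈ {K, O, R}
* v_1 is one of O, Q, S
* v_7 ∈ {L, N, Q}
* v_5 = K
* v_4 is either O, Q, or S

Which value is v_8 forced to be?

P

v_5 has just one choice, so v_5 = K. Eliminate K elsewhere: v_3, v_6.
The 3 variables v_1, v_2, v_4 are confined to {O, Q, S}, which locks those values in; drop them from v_3, v_6, v_7.
v_3 must be M (only option left). Eliminate M elsewhere: v_8.
So v_8 = P.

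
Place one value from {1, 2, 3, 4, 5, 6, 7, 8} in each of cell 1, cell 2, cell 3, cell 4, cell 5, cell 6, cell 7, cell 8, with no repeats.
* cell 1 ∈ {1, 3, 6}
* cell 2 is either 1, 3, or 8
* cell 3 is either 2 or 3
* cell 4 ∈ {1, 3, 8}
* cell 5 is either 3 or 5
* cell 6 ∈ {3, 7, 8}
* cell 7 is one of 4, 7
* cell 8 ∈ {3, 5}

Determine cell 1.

Among the 8 variables, 2 fits only cell 3 (and all 8 values in {1, 2, 3, 4, 5, 6, 7, 8} must be used), so cell 3 = 2.
Among the 7 still-open variables, 4 fits only cell 7 (and all 7 values in {1, 3, 4, 5, 6, 7, 8} must be used), so cell 7 = 4.
The 6 still-open variables together cover exactly {1, 3, 5, 6, 7, 8} — 6 values for 6 variables — and 6 appears only in cell 1's list, so cell 1 = 6.

6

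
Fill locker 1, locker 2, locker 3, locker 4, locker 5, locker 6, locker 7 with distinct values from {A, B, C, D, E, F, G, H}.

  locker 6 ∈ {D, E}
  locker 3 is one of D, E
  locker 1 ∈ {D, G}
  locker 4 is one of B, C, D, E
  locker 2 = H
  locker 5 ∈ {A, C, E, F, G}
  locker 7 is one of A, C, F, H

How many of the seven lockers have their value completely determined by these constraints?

locker 2's domain is down to {H}, so locker 2 = H. Remove H from locker 7.
locker 3 and locker 6 between them cover only {D, E} — a naked pair. Remove those values from locker 1, locker 4, locker 5.
locker 1's domain is down to {G}, so locker 1 = G. Strike G from locker 5.
Determined: locker 1=G, locker 2=H. The other lockers each still have more than one consistent value. That makes 2.

2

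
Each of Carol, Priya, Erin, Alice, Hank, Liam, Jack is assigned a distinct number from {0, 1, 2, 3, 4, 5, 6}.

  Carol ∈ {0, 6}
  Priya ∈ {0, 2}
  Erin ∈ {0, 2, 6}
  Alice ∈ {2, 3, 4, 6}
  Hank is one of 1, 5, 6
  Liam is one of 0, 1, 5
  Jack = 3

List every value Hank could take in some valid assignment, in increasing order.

Jack's domain is down to {3}, so Jack = 3. Remove 3 from Alice.
The 6 still-open variables together cover exactly {0, 1, 2, 4, 5, 6} — 6 values for 6 variables — and 4 appears only in Alice's list, so Alice = 4.
The 3 variables Carol, Priya, Erin are confined to {0, 2, 6}, which locks those values in; drop them from Hank, Liam.
No further eliminations apply; Hank can still be any of 1, 5.

1, 5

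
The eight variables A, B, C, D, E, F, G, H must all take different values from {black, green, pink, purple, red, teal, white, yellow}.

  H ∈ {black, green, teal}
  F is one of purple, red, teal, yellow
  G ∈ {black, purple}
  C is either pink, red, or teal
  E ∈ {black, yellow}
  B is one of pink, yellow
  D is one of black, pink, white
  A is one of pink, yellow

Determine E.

black

The 8 variables draw from only 8 values {black, green, pink, purple, red, teal, white, yellow}, so each is used; only H can be green, hence H = green.
The 7 still-open variables draw from only 7 values {black, pink, purple, red, teal, white, yellow}, so each is used; only D can be white, hence D = white.
The 2 variables A and B are confined to {pink, yellow}, which locks those values in; drop them from C, E, F.
So E = black.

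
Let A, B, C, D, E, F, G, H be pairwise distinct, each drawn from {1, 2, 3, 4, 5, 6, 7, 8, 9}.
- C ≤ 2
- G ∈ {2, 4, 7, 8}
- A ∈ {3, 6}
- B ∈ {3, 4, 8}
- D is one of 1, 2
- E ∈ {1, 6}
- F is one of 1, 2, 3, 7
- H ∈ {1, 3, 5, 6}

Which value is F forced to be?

7

Among the 8 variables, 5 fits only H (and all 8 values in {1, 2, 3, 4, 5, 6, 7, 8} must be used), so H = 5.
C and D share exactly the 2 values {1, 2}; by pigeonhole those values go to them, so strike 1, 2 from E, F, G.
E has just one choice, so E = 6. Remove 6 from A.
That leaves A = 3. Strike 3 from B, F.
So F = 7.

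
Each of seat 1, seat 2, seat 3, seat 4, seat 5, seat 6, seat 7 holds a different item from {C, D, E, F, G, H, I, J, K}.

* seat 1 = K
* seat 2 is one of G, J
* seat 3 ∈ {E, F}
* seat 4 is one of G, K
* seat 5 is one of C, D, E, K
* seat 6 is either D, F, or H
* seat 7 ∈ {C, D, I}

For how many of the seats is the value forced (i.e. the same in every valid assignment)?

seat 1 has just one choice, so seat 1 = K. Eliminate K elsewhere: seat 4, seat 5.
seat 4 has just one choice, so seat 4 = G. Remove G from seat 2.
seat 2 must be J (only option left).
Determined: seat 1=K, seat 2=J, seat 4=G. The other seats each still have more than one consistent value. That makes 3.

3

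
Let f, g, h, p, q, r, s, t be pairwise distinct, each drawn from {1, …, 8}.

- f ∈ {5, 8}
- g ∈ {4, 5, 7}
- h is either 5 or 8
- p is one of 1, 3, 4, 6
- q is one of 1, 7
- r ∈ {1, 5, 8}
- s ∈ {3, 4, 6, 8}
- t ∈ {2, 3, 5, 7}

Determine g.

4

The 8 variables together cover exactly {1, 2, 3, 4, 5, 6, 7, 8} — 8 values for 8 variables — and 2 appears only in t's list, so t = 2.
The 2 variables f and h are confined to {5, 8}, which locks those values in; drop them from g, r, s.
r's domain is down to {1}, so r = 1. Strike 1 from p, q.
q's domain is down to {7}, so q = 7. So g can't be 7.
So g = 4.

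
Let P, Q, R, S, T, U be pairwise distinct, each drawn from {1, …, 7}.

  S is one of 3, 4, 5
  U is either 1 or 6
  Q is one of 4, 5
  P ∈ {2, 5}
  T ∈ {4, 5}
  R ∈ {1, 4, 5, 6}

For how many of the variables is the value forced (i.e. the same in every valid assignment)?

2

Among the 6 variables, 2 fits only P (and all 6 values in {1, 2, 3, 4, 5, 6} must be used), so P = 2.
Among the 5 still-open variables, 3 fits only S (and all 5 values in {1, 3, 4, 5, 6} must be used), so S = 3.
Q and T share exactly the 2 values {4, 5}; by pigeonhole those values go to them, so strike 4, 5 from R.
Determined: P=2, S=3. The other variables each still have more than one consistent value. That makes 2.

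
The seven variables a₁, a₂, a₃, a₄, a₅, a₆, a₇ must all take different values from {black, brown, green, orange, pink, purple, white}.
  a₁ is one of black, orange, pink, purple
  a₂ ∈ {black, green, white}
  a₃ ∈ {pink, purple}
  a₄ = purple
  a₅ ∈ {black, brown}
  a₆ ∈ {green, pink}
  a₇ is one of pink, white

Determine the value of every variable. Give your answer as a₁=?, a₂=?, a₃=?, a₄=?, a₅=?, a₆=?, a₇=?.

a₁=orange, a₂=black, a₃=pink, a₄=purple, a₅=brown, a₆=green, a₇=white

a₄ must be purple (only option left). Eliminate purple elsewhere: a₁, a₃.
a₃ has just one choice, so a₃ = pink. Strike pink from a₁, a₆, a₇.
a₆ must be green (only option left). Eliminate green elsewhere: a₂.
a₇ has just one choice, so a₇ = white. So a₂ can't be white.
a₂ must be black (only option left). So a₁, a₅ can't be black.
a₅ must be brown (only option left).
a₁ has just one choice, so a₁ = orange.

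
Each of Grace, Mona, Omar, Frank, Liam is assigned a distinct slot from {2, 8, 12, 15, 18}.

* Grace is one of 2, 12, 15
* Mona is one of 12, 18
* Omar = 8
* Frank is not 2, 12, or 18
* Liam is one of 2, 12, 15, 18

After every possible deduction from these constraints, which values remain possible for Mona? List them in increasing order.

12, 18

Omar has just one choice, so Omar = 8. Strike 8 from Frank.
That leaves Frank = 15. Remove 15 from Grace, Liam.
No further eliminations apply; Mona can still be any of 12, 18.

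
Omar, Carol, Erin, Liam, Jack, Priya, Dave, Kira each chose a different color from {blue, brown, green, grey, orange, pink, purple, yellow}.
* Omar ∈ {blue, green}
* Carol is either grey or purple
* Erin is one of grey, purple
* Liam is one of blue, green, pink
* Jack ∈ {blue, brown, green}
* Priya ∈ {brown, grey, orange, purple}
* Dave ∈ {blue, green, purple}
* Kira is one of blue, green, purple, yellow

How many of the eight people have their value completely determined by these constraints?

Among the 8 variables, orange fits only Priya (and all 8 values in {blue, brown, green, grey, orange, pink, purple, yellow} must be used), so Priya = orange.
The 7 still-open variables draw from only 7 values {blue, brown, green, grey, pink, purple, yellow}, so each is used; only Jack can be brown, hence Jack = brown.
The 6 still-open variables draw from only 6 values {blue, green, grey, pink, purple, yellow}, so each is used; only Liam can be pink, hence Liam = pink.
Among the 5 still-open variables, yellow fits only Kira (and all 5 values in {blue, green, grey, purple, yellow} must be used), so Kira = yellow.
The 2 variables Carol and Erin are confined to {grey, purple}, which locks those values in; drop them from Dave.
Determined: Liam=pink, Jack=brown, Priya=orange, Kira=yellow. The other people each still have more than one consistent value. That makes 4.

4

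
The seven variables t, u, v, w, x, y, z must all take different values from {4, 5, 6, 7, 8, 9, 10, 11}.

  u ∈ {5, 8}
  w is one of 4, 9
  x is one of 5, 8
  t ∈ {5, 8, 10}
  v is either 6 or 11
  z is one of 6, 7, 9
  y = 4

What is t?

10

y has just one choice, so y = 4. Remove 4 from w.
w's domain is down to {9}, so w = 9. Remove 9 from z.
The 2 variables u and x are confined to {5, 8}, which locks those values in; drop them from t.
So t = 10.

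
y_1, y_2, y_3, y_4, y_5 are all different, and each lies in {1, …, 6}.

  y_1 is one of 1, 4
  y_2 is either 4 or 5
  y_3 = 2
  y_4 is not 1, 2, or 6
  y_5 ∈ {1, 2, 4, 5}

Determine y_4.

y_3's domain is down to {2}, so y_3 = 2. Remove 2 from y_5.
The 4 still-open variables draw from only 4 values {1, 3, 4, 5}, so each is used; only y_4 can be 3, hence y_4 = 3.

3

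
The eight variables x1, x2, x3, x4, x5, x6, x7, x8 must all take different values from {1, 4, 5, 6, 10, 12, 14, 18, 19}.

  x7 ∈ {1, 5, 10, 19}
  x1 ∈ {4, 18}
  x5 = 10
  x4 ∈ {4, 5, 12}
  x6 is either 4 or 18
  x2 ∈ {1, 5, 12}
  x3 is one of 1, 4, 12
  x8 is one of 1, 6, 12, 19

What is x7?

x5 has just one choice, so x5 = 10. Strike 10 from x7.
The 7 still-open variables draw from only 7 values {1, 4, 5, 6, 12, 18, 19}, so each is used; only x8 can be 6, hence x8 = 6.
Among the 6 still-open variables, 19 fits only x7 (and all 6 values in {1, 4, 5, 12, 18, 19} must be used), so x7 = 19.

19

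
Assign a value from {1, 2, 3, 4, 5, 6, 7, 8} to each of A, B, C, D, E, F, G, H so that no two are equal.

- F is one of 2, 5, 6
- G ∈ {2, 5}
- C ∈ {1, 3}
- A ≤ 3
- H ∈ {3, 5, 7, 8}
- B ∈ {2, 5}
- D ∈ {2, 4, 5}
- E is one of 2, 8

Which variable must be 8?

The 8 variables together cover exactly {1, 2, 3, 4, 5, 6, 7, 8} — 8 values for 8 variables — and 4 appears only in D's list, so D = 4.
Among the 7 still-open variables, 6 fits only F (and all 7 values in {1, 2, 3, 5, 6, 7, 8} must be used), so F = 6.
Among the 6 still-open variables, 7 fits only H (and all 6 values in {1, 2, 3, 5, 7, 8} must be used), so H = 7.
The 5 still-open variables together cover exactly {1, 2, 3, 5, 8} — 5 values for 5 variables — and 8 appears only in E's list, so E = 8.

E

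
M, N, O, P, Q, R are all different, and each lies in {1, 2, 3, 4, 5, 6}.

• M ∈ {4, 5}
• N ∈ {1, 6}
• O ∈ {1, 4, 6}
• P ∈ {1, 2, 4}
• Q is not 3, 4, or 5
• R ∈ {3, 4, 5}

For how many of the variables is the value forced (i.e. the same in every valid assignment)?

The 6 variables draw from only 6 values {1, 2, 3, 4, 5, 6}, so each is used; only R can be 3, hence R = 3.
The 5 still-open variables draw from only 5 values {1, 2, 4, 5, 6}, so each is used; only M can be 5, hence M = 5.
Determined: M=5, R=3. The other variables each still have more than one consistent value. That makes 2.

2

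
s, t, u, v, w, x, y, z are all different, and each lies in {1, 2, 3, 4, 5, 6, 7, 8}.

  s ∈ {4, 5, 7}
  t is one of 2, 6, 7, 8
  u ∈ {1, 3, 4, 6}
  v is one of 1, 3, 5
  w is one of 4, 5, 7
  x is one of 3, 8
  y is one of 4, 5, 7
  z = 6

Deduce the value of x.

z must be 6 (only option left). Eliminate 6 elsewhere: t, u.
The 7 still-open variables draw from only 7 values {1, 2, 3, 4, 5, 7, 8}, so each is used; only t can be 2, hence t = 2.
The 6 still-open variables draw from only 6 values {1, 3, 4, 5, 7, 8}, so each is used; only x can be 8, hence x = 8.

8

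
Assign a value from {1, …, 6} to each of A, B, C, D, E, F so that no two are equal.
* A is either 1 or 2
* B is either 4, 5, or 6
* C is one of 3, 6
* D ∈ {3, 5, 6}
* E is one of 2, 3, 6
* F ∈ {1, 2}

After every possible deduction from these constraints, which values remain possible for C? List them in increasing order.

The 6 variables draw from only 6 values {1, 2, 3, 4, 5, 6}, so each is used; only B can be 4, hence B = 4.
Among the 5 still-open variables, 5 fits only D (and all 5 values in {1, 2, 3, 5, 6} must be used), so D = 5.
The 2 variables A and F are confined to {1, 2}, which locks those values in; drop them from E.
No further eliminations apply; C can still be any of 3, 6.

3, 6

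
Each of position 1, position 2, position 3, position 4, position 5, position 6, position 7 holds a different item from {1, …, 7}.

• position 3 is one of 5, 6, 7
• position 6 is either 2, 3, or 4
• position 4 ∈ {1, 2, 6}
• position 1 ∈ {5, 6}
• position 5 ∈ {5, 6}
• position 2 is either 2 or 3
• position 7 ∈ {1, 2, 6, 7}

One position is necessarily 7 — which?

position 3

Among the 7 variables, 4 fits only position 6 (and all 7 values in {1, 2, 3, 4, 5, 6, 7} must be used), so position 6 = 4.
The 6 still-open variables draw from only 6 values {1, 2, 3, 5, 6, 7}, so each is used; only position 2 can be 3, hence position 2 = 3.
position 1 and position 5 between them cover only {5, 6} — a naked pair. Remove those values from position 3, position 4, position 7.
So 7 goes to position 3.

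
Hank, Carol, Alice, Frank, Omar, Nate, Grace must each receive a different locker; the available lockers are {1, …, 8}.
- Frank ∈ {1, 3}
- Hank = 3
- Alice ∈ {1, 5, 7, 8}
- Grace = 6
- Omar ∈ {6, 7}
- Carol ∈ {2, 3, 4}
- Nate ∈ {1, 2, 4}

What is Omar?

Hank's domain is down to {3}, so Hank = 3. Remove 3 from Carol, Frank.
Frank has just one choice, so Frank = 1. Eliminate 1 elsewhere: Alice, Nate.
Grace has just one choice, so Grace = 6. Remove 6 from Omar.
So Omar = 7.

7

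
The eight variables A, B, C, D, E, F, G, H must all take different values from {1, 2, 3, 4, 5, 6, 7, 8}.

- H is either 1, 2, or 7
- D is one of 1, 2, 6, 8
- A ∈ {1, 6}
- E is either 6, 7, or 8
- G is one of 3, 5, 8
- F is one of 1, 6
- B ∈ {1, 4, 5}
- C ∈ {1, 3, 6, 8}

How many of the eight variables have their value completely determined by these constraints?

The 8 variables together cover exactly {1, 2, 3, 4, 5, 6, 7, 8} — 8 values for 8 variables — and 4 appears only in B's list, so B = 4.
The 7 still-open variables together cover exactly {1, 2, 3, 5, 6, 7, 8} — 7 values for 7 variables — and 5 appears only in G's list, so G = 5.
The 6 still-open variables together cover exactly {1, 2, 3, 6, 7, 8} — 6 values for 6 variables — and 3 appears only in C's list, so C = 3.
A and F share exactly the 2 values {1, 6}; by pigeonhole those values go to them, so strike 1, 6 from D, E, H.
Determined: B=4, C=3, G=5. The other variables each still have more than one consistent value. That makes 3.

3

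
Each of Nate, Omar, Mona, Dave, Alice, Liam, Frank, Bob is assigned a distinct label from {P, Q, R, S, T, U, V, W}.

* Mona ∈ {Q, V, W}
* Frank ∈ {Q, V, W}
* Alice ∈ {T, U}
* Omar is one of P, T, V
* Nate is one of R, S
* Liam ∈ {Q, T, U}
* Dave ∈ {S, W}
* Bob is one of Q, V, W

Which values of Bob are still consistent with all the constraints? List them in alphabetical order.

The 8 variables together cover exactly {P, Q, R, S, T, U, V, W} — 8 values for 8 variables — and P appears only in Omar's list, so Omar = P.
The 7 still-open variables draw from only 7 values {Q, R, S, T, U, V, W}, so each is used; only Nate can be R, hence Nate = R.
The 6 still-open variables together cover exactly {Q, S, T, U, V, W} — 6 values for 6 variables — and S appears only in Dave's list, so Dave = S.
Mona, Frank, Bob share exactly the 3 values {Q, V, W}; by pigeonhole those values go to them, so strike Q, V, W from Liam.
No further eliminations apply; Bob can still be any of Q, V, W.

Q, V, W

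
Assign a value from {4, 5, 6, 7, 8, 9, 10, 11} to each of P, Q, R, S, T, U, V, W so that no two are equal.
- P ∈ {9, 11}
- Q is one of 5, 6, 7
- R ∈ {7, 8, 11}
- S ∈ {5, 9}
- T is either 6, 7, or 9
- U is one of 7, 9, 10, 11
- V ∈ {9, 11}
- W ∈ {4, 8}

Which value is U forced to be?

10

The 8 variables together cover exactly {4, 5, 6, 7, 8, 9, 10, 11} — 8 values for 8 variables — and 4 appears only in W's list, so W = 4.
The 7 still-open variables draw from only 7 values {5, 6, 7, 8, 9, 10, 11}, so each is used; only R can be 8, hence R = 8.
The 6 still-open variables together cover exactly {5, 6, 7, 9, 10, 11} — 6 values for 6 variables — and 10 appears only in U's list, so U = 10.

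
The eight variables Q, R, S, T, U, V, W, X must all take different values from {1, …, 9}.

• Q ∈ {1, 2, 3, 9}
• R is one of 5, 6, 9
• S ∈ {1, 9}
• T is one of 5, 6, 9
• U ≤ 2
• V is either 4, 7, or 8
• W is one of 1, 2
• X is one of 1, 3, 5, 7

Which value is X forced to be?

7

U and W between them cover only {1, 2} — a naked pair. Remove those values from Q, S, X.
S must be 9 (only option left). Eliminate 9 elsewhere: Q, R, T.
That leaves Q = 3. Strike 3 from X.
R and T between them cover only {5, 6} — a naked pair. Remove those values from X.
So X = 7.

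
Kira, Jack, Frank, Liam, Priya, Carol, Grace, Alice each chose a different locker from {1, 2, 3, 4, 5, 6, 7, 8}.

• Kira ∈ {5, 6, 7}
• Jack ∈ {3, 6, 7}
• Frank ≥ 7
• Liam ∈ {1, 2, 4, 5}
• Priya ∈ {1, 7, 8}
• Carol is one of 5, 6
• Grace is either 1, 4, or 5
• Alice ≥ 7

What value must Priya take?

The 8 variables together cover exactly {1, 2, 3, 4, 5, 6, 7, 8} — 8 values for 8 variables — and 2 appears only in Liam's list, so Liam = 2.
The 7 still-open variables draw from only 7 values {1, 3, 4, 5, 6, 7, 8}, so each is used; only Jack can be 3, hence Jack = 3.
The 6 still-open variables together cover exactly {1, 4, 5, 6, 7, 8} — 6 values for 6 variables — and 4 appears only in Grace's list, so Grace = 4.
Among the 5 still-open variables, 1 fits only Priya (and all 5 values in {1, 5, 6, 7, 8} must be used), so Priya = 1.

1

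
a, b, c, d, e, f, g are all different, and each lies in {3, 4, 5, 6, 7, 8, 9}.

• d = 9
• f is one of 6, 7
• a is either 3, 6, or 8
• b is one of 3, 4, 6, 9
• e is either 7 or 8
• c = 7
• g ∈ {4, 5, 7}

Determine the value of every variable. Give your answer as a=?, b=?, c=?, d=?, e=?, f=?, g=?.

a=3, b=4, c=7, d=9, e=8, f=6, g=5

c's domain is down to {7}, so c = 7. Eliminate 7 elsewhere: e, f, g.
d must be 9 (only option left). Strike 9 from b.
That leaves e = 8. Remove 8 from a.
f has just one choice, so f = 6. Remove 6 from a, b.
a must be 3 (only option left). So b can't be 3.
b's domain is down to {4}, so b = 4. Eliminate 4 elsewhere: g.
g has just one choice, so g = 5.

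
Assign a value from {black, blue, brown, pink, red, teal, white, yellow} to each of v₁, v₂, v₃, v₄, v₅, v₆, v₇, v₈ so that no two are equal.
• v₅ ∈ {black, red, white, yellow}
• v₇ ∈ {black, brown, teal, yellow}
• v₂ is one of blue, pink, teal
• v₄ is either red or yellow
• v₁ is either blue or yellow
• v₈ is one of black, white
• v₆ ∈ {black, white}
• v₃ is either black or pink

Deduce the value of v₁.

The 8 variables draw from only 8 values {black, blue, brown, pink, red, teal, white, yellow}, so each is used; only v₇ can be brown, hence v₇ = brown.
The 7 still-open variables together cover exactly {black, blue, pink, red, teal, white, yellow} — 7 values for 7 variables — and teal appears only in v₂'s list, so v₂ = teal.
The 6 still-open variables draw from only 6 values {black, blue, pink, red, white, yellow}, so each is used; only v₁ can be blue, hence v₁ = blue.

blue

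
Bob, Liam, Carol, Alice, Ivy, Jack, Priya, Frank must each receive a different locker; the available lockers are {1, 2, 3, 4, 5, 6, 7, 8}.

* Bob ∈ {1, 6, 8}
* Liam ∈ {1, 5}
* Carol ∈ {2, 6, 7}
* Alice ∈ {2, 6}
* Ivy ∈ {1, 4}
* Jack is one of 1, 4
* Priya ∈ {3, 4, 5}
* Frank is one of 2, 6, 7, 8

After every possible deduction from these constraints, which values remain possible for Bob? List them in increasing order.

6, 8

The 8 variables together cover exactly {1, 2, 3, 4, 5, 6, 7, 8} — 8 values for 8 variables — and 3 appears only in Priya's list, so Priya = 3.
The 7 still-open variables together cover exactly {1, 2, 4, 5, 6, 7, 8} — 7 values for 7 variables — and 5 appears only in Liam's list, so Liam = 5.
Ivy and Jack share exactly the 2 values {1, 4}; by pigeonhole those values go to them, so strike 1, 4 from Bob.
No further eliminations apply; Bob can still be any of 6, 8.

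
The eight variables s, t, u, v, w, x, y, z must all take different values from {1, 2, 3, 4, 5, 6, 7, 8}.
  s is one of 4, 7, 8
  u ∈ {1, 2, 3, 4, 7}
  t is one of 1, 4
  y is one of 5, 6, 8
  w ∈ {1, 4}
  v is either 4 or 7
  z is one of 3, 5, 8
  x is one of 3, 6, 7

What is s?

The 8 variables draw from only 8 values {1, 2, 3, 4, 5, 6, 7, 8}, so each is used; only u can be 2, hence u = 2.
t and w share exactly the 2 values {1, 4}; by pigeonhole those values go to them, so strike 1, 4 from s, v.
v must be 7 (only option left). Eliminate 7 elsewhere: s, x.
So s = 8.

8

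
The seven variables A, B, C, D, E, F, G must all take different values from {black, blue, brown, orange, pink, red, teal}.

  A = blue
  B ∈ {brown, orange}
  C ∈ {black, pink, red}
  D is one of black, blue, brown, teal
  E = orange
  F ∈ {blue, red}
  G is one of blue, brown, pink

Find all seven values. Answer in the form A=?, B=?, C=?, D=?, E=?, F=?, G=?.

A's domain is down to {blue}, so A = blue. Strike blue from D, F, G.
E must be orange (only option left). Eliminate orange elsewhere: B.
F has just one choice, so F = red. Strike red from C.
That leaves B = brown. Remove brown from D, G.
G has just one choice, so G = pink. Strike pink from C.
C must be black (only option left). Eliminate black elsewhere: D.
D has just one choice, so D = teal.

A=blue, B=brown, C=black, D=teal, E=orange, F=red, G=pink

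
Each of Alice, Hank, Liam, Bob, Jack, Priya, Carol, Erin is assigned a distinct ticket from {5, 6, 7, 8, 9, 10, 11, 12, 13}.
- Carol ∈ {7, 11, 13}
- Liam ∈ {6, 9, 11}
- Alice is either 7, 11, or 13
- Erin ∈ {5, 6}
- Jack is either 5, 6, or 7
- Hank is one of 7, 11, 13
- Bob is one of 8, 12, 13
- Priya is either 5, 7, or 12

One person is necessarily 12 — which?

Among the 8 variables, 8 fits only Bob (and all 8 values in {5, 6, 7, 8, 9, 11, 12, 13} must be used), so Bob = 8.
The 7 still-open variables draw from only 7 values {5, 6, 7, 9, 11, 12, 13}, so each is used; only Liam can be 9, hence Liam = 9.
Among the 6 still-open variables, 12 fits only Priya (and all 6 values in {5, 6, 7, 11, 12, 13} must be used), so Priya = 12.

Priya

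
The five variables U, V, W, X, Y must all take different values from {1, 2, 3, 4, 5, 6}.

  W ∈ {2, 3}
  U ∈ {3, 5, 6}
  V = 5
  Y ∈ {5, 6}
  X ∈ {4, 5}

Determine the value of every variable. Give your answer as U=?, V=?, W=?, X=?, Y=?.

U=3, V=5, W=2, X=4, Y=6

V has just one choice, so V = 5. Strike 5 from U, X, Y.
X's domain is down to {4}, so X = 4.
That leaves Y = 6. So U can't be 6.
U's domain is down to {3}, so U = 3. Eliminate 3 elsewhere: W.
W's domain is down to {2}, so W = 2.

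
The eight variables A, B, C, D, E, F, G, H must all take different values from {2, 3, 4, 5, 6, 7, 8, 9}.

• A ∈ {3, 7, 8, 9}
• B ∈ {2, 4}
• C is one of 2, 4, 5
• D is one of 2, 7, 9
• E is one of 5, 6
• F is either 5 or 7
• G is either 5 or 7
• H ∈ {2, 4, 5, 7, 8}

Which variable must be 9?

D

Among the 8 variables, 3 fits only A (and all 8 values in {2, 3, 4, 5, 6, 7, 8, 9} must be used), so A = 3.
Among the 7 still-open variables, 6 fits only E (and all 7 values in {2, 4, 5, 6, 7, 8, 9} must be used), so E = 6.
The 6 still-open variables together cover exactly {2, 4, 5, 7, 8, 9} — 6 values for 6 variables — and 8 appears only in H's list, so H = 8.
Among the 5 still-open variables, 9 fits only D (and all 5 values in {2, 4, 5, 7, 9} must be used), so D = 9.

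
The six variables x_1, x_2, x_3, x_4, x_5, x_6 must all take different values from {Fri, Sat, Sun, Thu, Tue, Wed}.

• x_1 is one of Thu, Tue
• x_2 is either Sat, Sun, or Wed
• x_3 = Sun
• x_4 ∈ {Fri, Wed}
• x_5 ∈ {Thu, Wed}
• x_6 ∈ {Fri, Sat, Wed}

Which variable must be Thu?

x_3's domain is down to {Sun}, so x_3 = Sun. Remove Sun from x_2.
The 5 still-open variables together cover exactly {Fri, Sat, Thu, Tue, Wed} — 5 values for 5 variables — and Tue appears only in x_1's list, so x_1 = Tue.
The 4 still-open variables together cover exactly {Fri, Sat, Thu, Wed} — 4 values for 4 variables — and Thu appears only in x_5's list, so x_5 = Thu.

x_5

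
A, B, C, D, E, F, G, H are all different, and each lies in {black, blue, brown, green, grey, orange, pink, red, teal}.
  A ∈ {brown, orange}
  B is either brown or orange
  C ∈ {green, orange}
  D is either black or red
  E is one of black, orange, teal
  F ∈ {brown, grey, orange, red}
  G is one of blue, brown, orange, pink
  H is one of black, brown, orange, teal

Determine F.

grey

A and B share exactly the 2 values {brown, orange}; by pigeonhole those values go to them, so strike brown, orange from C, E, F, G, H.
That leaves C = green.
The 2 variables E and H are confined to {black, teal}, which locks those values in; drop them from D.
D's domain is down to {red}, so D = red. Strike red from F.
So F = grey.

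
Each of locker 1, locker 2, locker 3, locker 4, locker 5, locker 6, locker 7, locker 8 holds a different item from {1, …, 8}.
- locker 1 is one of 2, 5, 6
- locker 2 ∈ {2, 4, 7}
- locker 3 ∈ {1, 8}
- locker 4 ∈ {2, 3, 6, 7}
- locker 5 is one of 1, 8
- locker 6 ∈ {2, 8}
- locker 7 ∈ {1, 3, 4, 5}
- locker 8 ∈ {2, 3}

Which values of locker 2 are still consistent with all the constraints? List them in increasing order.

The 2 variables locker 3 and locker 5 are confined to {1, 8}, which locks those values in; drop them from locker 6, locker 7.
locker 6's domain is down to {2}, so locker 6 = 2. Eliminate 2 elsewhere: locker 1, locker 2, locker 4, locker 8.
locker 8's domain is down to {3}, so locker 8 = 3. Eliminate 3 elsewhere: locker 4, locker 7.
No further eliminations apply; locker 2 can still be any of 4, 7.

4, 7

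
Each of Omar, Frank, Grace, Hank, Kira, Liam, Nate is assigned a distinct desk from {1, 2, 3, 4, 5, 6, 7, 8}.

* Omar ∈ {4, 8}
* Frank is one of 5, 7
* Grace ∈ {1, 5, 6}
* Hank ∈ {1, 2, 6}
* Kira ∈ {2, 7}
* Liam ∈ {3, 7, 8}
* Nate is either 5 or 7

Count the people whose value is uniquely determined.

Frank and Nate between them cover only {5, 7} — a naked pair. Remove those values from Grace, Kira, Liam.
That leaves Kira = 2. Strike 2 from Hank.
Determined: Kira=2. The other people each still have more than one consistent value. That makes 1.

1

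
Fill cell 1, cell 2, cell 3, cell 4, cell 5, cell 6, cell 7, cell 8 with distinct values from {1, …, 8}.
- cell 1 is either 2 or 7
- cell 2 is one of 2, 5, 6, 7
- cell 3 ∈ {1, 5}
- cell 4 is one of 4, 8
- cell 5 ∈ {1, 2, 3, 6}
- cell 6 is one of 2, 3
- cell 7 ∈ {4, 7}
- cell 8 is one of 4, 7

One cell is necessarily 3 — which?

cell 6

The 8 variables together cover exactly {1, 2, 3, 4, 5, 6, 7, 8} — 8 values for 8 variables — and 8 appears only in cell 4's list, so cell 4 = 8.
cell 7 and cell 8 between them cover only {4, 7} — a naked pair. Remove those values from cell 1, cell 2.
cell 1 has just one choice, so cell 1 = 2. Strike 2 from cell 2, cell 5, cell 6.
So 3 goes to cell 6.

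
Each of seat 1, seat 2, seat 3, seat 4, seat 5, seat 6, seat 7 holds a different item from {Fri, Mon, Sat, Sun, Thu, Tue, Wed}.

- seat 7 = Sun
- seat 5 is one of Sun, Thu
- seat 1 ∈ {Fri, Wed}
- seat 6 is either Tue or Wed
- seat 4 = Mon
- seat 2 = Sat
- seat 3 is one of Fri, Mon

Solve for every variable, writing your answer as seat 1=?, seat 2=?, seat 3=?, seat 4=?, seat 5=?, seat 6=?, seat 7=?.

seat 2 must be Sat (only option left).
seat 4's domain is down to {Mon}, so seat 4 = Mon. So seat 3 can't be Mon.
seat 7's domain is down to {Sun}, so seat 7 = Sun. Strike Sun from seat 5.
seat 3's domain is down to {Fri}, so seat 3 = Fri. Strike Fri from seat 1.
seat 5's domain is down to {Thu}, so seat 5 = Thu.
seat 1's domain is down to {Wed}, so seat 1 = Wed. So seat 6 can't be Wed.
seat 6's domain is down to {Tue}, so seat 6 = Tue.

seat 1=Wed, seat 2=Sat, seat 3=Fri, seat 4=Mon, seat 5=Thu, seat 6=Tue, seat 7=Sun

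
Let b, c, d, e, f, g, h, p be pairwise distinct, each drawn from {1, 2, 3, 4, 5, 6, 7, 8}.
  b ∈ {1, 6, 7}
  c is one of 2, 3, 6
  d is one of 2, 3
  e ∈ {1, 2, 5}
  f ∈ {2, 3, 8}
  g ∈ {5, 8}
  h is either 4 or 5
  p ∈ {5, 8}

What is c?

6

Among the 8 variables, 4 fits only h (and all 8 values in {1, 2, 3, 4, 5, 6, 7, 8} must be used), so h = 4.
Among the 7 still-open variables, 7 fits only b (and all 7 values in {1, 2, 3, 5, 6, 7, 8} must be used), so b = 7.
Among the 6 still-open variables, 1 fits only e (and all 6 values in {1, 2, 3, 5, 6, 8} must be used), so e = 1.
Among the 5 still-open variables, 6 fits only c (and all 5 values in {2, 3, 5, 6, 8} must be used), so c = 6.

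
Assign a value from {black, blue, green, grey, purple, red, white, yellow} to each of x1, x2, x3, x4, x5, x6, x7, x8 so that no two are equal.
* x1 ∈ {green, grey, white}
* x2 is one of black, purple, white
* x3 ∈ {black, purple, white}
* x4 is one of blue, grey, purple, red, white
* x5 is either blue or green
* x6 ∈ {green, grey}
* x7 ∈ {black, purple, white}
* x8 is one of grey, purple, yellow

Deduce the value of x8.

yellow

The 8 variables draw from only 8 values {black, blue, green, grey, purple, red, white, yellow}, so each is used; only x4 can be red, hence x4 = red.
The 7 still-open variables draw from only 7 values {black, blue, green, grey, purple, white, yellow}, so each is used; only x5 can be blue, hence x5 = blue.
The 6 still-open variables draw from only 6 values {black, green, grey, purple, white, yellow}, so each is used; only x8 can be yellow, hence x8 = yellow.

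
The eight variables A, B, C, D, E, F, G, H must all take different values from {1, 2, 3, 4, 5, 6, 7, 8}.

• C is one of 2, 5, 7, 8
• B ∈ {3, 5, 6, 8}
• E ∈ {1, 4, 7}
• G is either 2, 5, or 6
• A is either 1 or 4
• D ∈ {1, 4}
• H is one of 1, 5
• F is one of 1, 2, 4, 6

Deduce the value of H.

Among the 8 variables, 3 fits only B (and all 8 values in {1, 2, 3, 4, 5, 6, 7, 8} must be used), so B = 3.
Among the 7 still-open variables, 8 fits only C (and all 7 values in {1, 2, 4, 5, 6, 7, 8} must be used), so C = 8.
The 6 still-open variables draw from only 6 values {1, 2, 4, 5, 6, 7}, so each is used; only E can be 7, hence E = 7.
The 2 variables A and D are confined to {1, 4}, which locks those values in; drop them from F, H.
So H = 5.

5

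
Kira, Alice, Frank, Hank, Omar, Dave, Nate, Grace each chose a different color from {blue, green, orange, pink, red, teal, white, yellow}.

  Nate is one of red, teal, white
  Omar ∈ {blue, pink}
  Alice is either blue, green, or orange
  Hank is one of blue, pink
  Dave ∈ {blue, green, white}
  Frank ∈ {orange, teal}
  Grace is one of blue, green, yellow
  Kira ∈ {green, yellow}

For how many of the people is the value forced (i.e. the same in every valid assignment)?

The 8 variables together cover exactly {blue, green, orange, pink, red, teal, white, yellow} — 8 values for 8 variables — and red appears only in Nate's list, so Nate = red.
The 7 still-open variables draw from only 7 values {blue, green, orange, pink, teal, white, yellow}, so each is used; only Frank can be teal, hence Frank = teal.
Among the 6 still-open variables, orange fits only Alice (and all 6 values in {blue, green, orange, pink, white, yellow} must be used), so Alice = orange.
Among the 5 still-open variables, white fits only Dave (and all 5 values in {blue, green, pink, white, yellow} must be used), so Dave = white.
Hank and Omar between them cover only {blue, pink} — a naked pair. Remove those values from Grace.
Determined: Alice=orange, Frank=teal, Dave=white, Nate=red. The other people each still have more than one consistent value. That makes 4.

4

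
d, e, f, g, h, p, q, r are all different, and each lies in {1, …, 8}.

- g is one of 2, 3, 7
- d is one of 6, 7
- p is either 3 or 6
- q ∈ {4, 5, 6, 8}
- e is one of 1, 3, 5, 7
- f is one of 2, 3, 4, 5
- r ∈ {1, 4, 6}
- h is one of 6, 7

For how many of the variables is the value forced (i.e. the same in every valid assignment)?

The 8 variables together cover exactly {1, 2, 3, 4, 5, 6, 7, 8} — 8 values for 8 variables — and 8 appears only in q's list, so q = 8.
The 2 variables d and h are confined to {6, 7}, which locks those values in; drop them from e, g, p, r.
p's domain is down to {3}, so p = 3. Eliminate 3 elsewhere: e, f, g.
That leaves g = 2. Eliminate 2 elsewhere: f.
Determined: g=2, p=3, q=8. The other variables each still have more than one consistent value. That makes 3.

3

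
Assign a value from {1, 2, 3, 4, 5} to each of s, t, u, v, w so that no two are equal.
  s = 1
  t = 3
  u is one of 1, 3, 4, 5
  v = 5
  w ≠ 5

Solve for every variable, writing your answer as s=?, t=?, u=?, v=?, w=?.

s's domain is down to {1}, so s = 1. Remove 1 from u, w.
t's domain is down to {3}, so t = 3. So u, w can't be 3.
That leaves v = 5. Strike 5 from u.
u's domain is down to {4}, so u = 4. Strike 4 from w.
w has just one choice, so w = 2.

s=1, t=3, u=4, v=5, w=2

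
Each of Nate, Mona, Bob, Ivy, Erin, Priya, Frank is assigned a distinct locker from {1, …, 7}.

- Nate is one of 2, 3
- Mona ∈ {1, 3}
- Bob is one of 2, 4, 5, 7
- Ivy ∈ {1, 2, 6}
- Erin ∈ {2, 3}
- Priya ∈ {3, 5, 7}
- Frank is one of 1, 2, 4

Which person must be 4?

The 7 variables together cover exactly {1, 2, 3, 4, 5, 6, 7} — 7 values for 7 variables — and 6 appears only in Ivy's list, so Ivy = 6.
Nate and Erin share exactly the 2 values {2, 3}; by pigeonhole those values go to them, so strike 2, 3 from Mona, Bob, Priya, Frank.
That leaves Mona = 1. Remove 1 from Frank.
So 4 goes to Frank.

Frank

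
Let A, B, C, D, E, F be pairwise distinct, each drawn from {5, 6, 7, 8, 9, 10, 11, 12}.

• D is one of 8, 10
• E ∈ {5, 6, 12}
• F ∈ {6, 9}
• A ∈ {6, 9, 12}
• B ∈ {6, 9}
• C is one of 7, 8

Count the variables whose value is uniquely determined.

B and F between them cover only {6, 9} — a naked pair. Remove those values from A, E.
A has just one choice, so A = 12. Strike 12 from E.
That leaves E = 5.
Determined: A=12, E=5. The other variables each still have more than one consistent value. That makes 2.

2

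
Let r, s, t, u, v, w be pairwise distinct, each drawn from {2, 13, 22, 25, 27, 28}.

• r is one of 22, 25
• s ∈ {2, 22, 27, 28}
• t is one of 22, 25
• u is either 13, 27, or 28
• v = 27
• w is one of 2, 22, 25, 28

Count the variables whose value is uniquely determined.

v must be 27 (only option left). Eliminate 27 elsewhere: s, u.
The 5 still-open variables draw from only 5 values {2, 13, 22, 25, 28}, so each is used; only u can be 13, hence u = 13.
r and t share exactly the 2 values {22, 25}; by pigeonhole those values go to them, so strike 22, 25 from s, w.
Determined: u=13, v=27. The other variables each still have more than one consistent value. That makes 2.

2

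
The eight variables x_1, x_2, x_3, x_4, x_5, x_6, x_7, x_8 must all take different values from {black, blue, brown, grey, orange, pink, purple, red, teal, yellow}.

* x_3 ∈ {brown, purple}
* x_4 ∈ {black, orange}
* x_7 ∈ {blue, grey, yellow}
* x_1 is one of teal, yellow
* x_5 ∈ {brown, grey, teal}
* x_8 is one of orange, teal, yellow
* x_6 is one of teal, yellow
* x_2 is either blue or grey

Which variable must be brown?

Among the 8 variables, black fits only x_4 (and all 8 values in {black, blue, brown, grey, orange, purple, teal, yellow} must be used), so x_4 = black.
The 7 still-open variables together cover exactly {blue, brown, grey, orange, purple, teal, yellow} — 7 values for 7 variables — and orange appears only in x_8's list, so x_8 = orange.
The 6 still-open variables together cover exactly {blue, brown, grey, purple, teal, yellow} — 6 values for 6 variables — and purple appears only in x_3's list, so x_3 = purple.
The 5 still-open variables draw from only 5 values {blue, brown, grey, teal, yellow}, so each is used; only x_5 can be brown, hence x_5 = brown.

x_5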